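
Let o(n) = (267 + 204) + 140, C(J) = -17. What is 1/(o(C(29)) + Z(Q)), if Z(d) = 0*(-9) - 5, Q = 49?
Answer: 1/606 ≈ 0.0016502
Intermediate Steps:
o(n) = 611 (o(n) = 471 + 140 = 611)
Z(d) = -5 (Z(d) = 0 - 5 = -5)
1/(o(C(29)) + Z(Q)) = 1/(611 - 5) = 1/606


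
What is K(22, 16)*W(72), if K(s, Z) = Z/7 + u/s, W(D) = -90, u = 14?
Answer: -20250/77 ≈ -262.99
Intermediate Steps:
K(s, Z) = 14/s + Z/7 (K(s, Z) = Z/7 + 14/s = 14/s + Z/7)
K(22, 16)*W(72) = (14/22 + (⅐)*16)*(-90) = (14*(1/22) + 16/7)*(-90) = (7/11 + 16/7)*(-90) = (225/77)*(-90) = -20250/77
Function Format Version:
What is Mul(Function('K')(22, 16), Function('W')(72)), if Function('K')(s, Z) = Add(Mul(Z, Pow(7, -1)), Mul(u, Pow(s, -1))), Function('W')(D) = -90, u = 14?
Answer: Rational(-20250, 77) ≈ -262.99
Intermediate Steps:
Function('K')(s, Z) = Add(Mul(14, Pow(s, -1)), Mul(Rational(1, 7), Z)) (Function('K')(s, Z) = Add(Mul(Z, Pow(7, -1)), Mul(14, Pow(s, -1))) = Add(Mul(Z, Rational(1, 7)), Mul(14, Pow(s, -1))) = Add(Mul(Rational(1, 7), Z), Mul(14, Pow(s, -1))) = Add(Mul(14, Pow(s, -1)), Mul(Rational(1, 7), Z)))
Mul(Function('K')(22, 16), Function('W')(72)) = Mul(Add(Mul(14, Pow(22, -1)), Mul(Rational(1, 7), 16)), -90) = Mul(Add(Mul(14, Rational(1, 22)), Rational(16, 7)), -90) = Mul(Add(Rational(7, 11), Rational(16, 7)), -90) = Mul(Rational(225, 77), -90) = Rational(-20250, 77)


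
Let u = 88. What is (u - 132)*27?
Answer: -1188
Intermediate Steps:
(u - 132)*27 = (88 - 132)*27 = -44*27 = -1188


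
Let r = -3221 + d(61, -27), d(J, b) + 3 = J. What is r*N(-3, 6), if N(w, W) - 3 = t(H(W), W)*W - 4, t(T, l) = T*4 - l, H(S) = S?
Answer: -338441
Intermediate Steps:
d(J, b) = -3 + J
t(T, l) = -l + 4*T (t(T, l) = 4*T - l = -l + 4*T)
N(w, W) = -1 + 3*W**2 (N(w, W) = 3 + ((-W + 4*W)*W - 4) = 3 + ((3*W)*W - 4) = 3 + (3*W**2 - 4) = 3 + (-4 + 3*W**2) = -1 + 3*W**2)
r = -3163 (r = -3221 + (-3 + 61) = -3221 + 58 = -3163)
r*N(-3, 6) = -3163*(-1 + 3*6**2) = -3163*(-1 + 3*36) = -3163*(-1 + 108) = -3163*107 = -338441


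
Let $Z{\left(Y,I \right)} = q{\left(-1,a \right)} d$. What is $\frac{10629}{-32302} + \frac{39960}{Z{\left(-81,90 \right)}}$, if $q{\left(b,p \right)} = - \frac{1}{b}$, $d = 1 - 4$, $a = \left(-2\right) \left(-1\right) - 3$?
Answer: $- \frac{430273269}{32302} \approx -13320.0$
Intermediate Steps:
$a = -1$ ($a = 2 - 3 = -1$)
$d = -3$ ($d = 1 - 4 = -3$)
$Z{\left(Y,I \right)} = -3$ ($Z{\left(Y,I \right)} = - \frac{1}{-1} \left(-3\right) = \left(-1\right) \left(-1\right) \left(-3\right) = 1 \left(-3\right) = -3$)
$\frac{10629}{-32302} + \frac{39960}{Z{\left(-81,90 \right)}} = \frac{10629}{-32302} + \frac{39960}{-3} = 10629 \left(- \frac{1}{32302}\right) + 39960 \left(- \frac{1}{3}\right) = - \frac{10629}{32302} - 13320 = - \frac{430273269}{32302}$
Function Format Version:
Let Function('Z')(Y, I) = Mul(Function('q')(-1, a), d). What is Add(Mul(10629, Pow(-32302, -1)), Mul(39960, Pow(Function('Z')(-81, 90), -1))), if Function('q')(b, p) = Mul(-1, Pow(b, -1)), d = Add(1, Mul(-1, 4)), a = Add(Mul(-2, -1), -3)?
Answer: Rational(-430273269, 32302) ≈ -13320.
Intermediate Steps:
a = -1 (a = Add(2, -3) = -1)
d = -3 (d = Add(1, -4) = -3)
Function('Z')(Y, I) = -3 (Function('Z')(Y, I) = Mul(Mul(-1, Pow(-1, -1)), -3) = Mul(Mul(-1, -1), -3) = Mul(1, -3) = -3)
Add(Mul(10629, Pow(-32302, -1)), Mul(39960, Pow(Function('Z')(-81, 90), -1))) = Add(Mul(10629, Pow(-32302, -1)), Mul(39960, Pow(-3, -1))) = Add(Mul(10629, Rational(-1, 32302)), Mul(39960, Rational(-1, 3))) = Add(Rational(-10629, 32302), -13320) = Rational(-430273269, 32302)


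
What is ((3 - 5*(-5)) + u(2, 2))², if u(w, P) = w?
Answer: 900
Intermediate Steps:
((3 - 5*(-5)) + u(2, 2))² = ((3 - 5*(-5)) + 2)² = ((3 + 25) + 2)² = (28 + 2)² = 30² = 900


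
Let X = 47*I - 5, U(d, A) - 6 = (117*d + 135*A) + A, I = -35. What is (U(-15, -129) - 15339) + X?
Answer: -36282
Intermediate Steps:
U(d, A) = 6 + 117*d + 136*A (U(d, A) = 6 + ((117*d + 135*A) + A) = 6 + (117*d + 136*A) = 6 + 117*d + 136*A)
X = -1650 (X = 47*(-35) - 5 = -1645 - 5 = -1650)
(U(-15, -129) - 15339) + X = ((6 + 117*(-15) + 136*(-129)) - 15339) - 1650 = ((6 - 1755 - 17544) - 15339) - 1650 = (-19293 - 15339) - 1650 = -34632 - 1650 = -36282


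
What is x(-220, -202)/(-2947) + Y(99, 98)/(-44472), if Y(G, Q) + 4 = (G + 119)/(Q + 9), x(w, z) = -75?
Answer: 59584445/2337218548 ≈ 0.025494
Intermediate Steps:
Y(G, Q) = -4 + (119 + G)/(9 + Q) (Y(G, Q) = -4 + (G + 119)/(Q + 9) = -4 + (119 + G)/(9 + Q))
x(-220, -202)/(-2947) + Y(99, 98)/(-44472) = -75/(-2947) + ((83 + 99 - 4*98)/(9 + 98))/(-44472) = -75*(-1/2947) + ((83 + 99 - 392)/107)*(-1/44472) = 75/2947 + ((1/107)*(-210))*(-1/44472) = 75/2947 - 210/107*(-1/44472) = 75/2947 + 35/793084 = 59584445/2337218548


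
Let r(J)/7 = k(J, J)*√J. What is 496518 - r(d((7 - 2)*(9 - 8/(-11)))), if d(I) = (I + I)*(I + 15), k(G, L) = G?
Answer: 496518 - 52430000*√7490/1331 ≈ -2.9126e+6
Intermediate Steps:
d(I) = 2*I*(15 + I) (d(I) = (2*I)*(15 + I) = 2*I*(15 + I))
r(J) = 7*J^(3/2) (r(J) = 7*(J*√J) = 7*J^(3/2))
496518 - r(d((7 - 2)*(9 - 8/(-11)))) = 496518 - 7*(2*((7 - 2)*(9 - 8/(-11)))*(15 + (7 - 2)*(9 - 8/(-11))))^(3/2) = 496518 - 7*(2*(5*(9 - 8*(-1/11)))*(15 + 5*(9 - 8*(-1/11))))^(3/2) = 496518 - 7*(2*(5*(9 + 8/11))*(15 + 5*(9 + 8/11)))^(3/2) = 496518 - 7*(2*(5*(107/11))*(15 + 5*(107/11)))^(3/2) = 496518 - 7*(2*(535/11)*(15 + 535/11))^(3/2) = 496518 - 7*(2*(535/11)*(700/11))^(3/2) = 496518 - 7*(749000/121)^(3/2) = 496518 - 7*7490000*√7490/1331 = 496518 - 52430000*√7490/1331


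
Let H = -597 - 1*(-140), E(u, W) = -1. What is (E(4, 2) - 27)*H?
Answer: 12796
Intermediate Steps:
H = -457 (H = -597 + 140 = -457)
(E(4, 2) - 27)*H = (-1 - 27)*(-457) = -28*(-457) = 12796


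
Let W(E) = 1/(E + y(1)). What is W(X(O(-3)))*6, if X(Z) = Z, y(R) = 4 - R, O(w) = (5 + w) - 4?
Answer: 6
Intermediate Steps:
O(w) = 1 + w
W(E) = 1/(3 + E) (W(E) = 1/(E + (4 - 1*1)) = 1/(E + (4 - 1)) = 1/(E + 3) = 1/(3 + E))
W(X(O(-3)))*6 = 6/(3 + (1 - 3)) = 6/(3 - 2) = 6/1 = 1*6 = 6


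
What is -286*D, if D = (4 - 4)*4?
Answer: 0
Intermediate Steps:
D = 0 (D = 0*4 = 0)
-286*D = -286*0 = 0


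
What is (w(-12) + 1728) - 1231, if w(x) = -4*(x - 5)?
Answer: 565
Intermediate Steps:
w(x) = 20 - 4*x (w(x) = -4*(-5 + x) = 20 - 4*x)
(w(-12) + 1728) - 1231 = ((20 - 4*(-12)) + 1728) - 1231 = ((20 + 48) + 1728) - 1231 = (68 + 1728) - 1231 = 1796 - 1231 = 565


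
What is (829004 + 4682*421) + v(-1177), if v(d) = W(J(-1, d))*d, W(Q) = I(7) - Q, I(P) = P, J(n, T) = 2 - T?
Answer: 4179570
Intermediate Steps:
W(Q) = 7 - Q
v(d) = d*(5 + d) (v(d) = (7 - (2 - d))*d = (7 + (-2 + d))*d = (5 + d)*d = d*(5 + d))
(829004 + 4682*421) + v(-1177) = (829004 + 4682*421) - 1177*(5 - 1177) = (829004 + 1971122) - 1177*(-1172) = 2800126 + 1379444 = 4179570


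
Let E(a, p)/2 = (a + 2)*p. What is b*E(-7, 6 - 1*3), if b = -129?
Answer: 3870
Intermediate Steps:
E(a, p) = 2*p*(2 + a) (E(a, p) = 2*((a + 2)*p) = 2*((2 + a)*p) = 2*(p*(2 + a)) = 2*p*(2 + a))
b*E(-7, 6 - 1*3) = -258*(6 - 1*3)*(2 - 7) = -258*(6 - 3)*(-5) = -258*3*(-5) = -129*(-30) = 3870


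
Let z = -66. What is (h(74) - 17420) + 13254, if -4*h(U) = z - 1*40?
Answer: -8279/2 ≈ -4139.5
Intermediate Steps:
h(U) = 53/2 (h(U) = -(-66 - 1*40)/4 = -(-66 - 40)/4 = -¼*(-106) = 53/2)
(h(74) - 17420) + 13254 = (53/2 - 17420) + 13254 = -34787/2 + 13254 = -8279/2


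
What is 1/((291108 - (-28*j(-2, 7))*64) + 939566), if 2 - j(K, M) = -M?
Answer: 1/1246802 ≈ 8.0205e-7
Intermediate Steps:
j(K, M) = 2 + M (j(K, M) = 2 - (-1)*M = 2 + M)
1/((291108 - (-28*j(-2, 7))*64) + 939566) = 1/((291108 - (-28*(2 + 7))*64) + 939566) = 1/((291108 - (-28*9)*64) + 939566) = 1/((291108 - (-252)*64) + 939566) = 1/((291108 - 1*(-16128)) + 939566) = 1/((291108 + 16128) + 939566) = 1/(307236 + 939566) = 1/1246802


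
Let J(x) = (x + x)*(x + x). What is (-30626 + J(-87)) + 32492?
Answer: 32142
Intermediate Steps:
J(x) = 4*x**2 (J(x) = (2*x)*(2*x) = 4*x**2)
(-30626 + J(-87)) + 32492 = (-30626 + 4*(-87)**2) + 32492 = (-30626 + 4*7569) + 32492 = (-30626 + 30276) + 32492 = -350 + 32492 = 32142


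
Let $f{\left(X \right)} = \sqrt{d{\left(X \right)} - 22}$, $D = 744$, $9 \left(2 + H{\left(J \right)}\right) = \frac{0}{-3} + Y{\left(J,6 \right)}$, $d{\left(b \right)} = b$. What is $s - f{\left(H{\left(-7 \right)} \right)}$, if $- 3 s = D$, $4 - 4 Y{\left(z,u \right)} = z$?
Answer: $-248 - \frac{i \sqrt{853}}{6} \approx -248.0 - 4.8677 i$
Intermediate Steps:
$Y{\left(z,u \right)} = 1 - \frac{z}{4}$
$H{\left(J \right)} = - \frac{17}{9} - \frac{J}{36}$ ($H{\left(J \right)} = -2 + \frac{\frac{0}{-3} - \left(-1 + \frac{J}{4}\right)}{9} = -2 + \frac{0 \left(- \frac{1}{3}\right) - \left(-1 + \frac{J}{4}\right)}{9} = -2 + \frac{0 - \left(-1 + \frac{J}{4}\right)}{9} = -2 + \frac{1 - \frac{J}{4}}{9} = -2 - \left(- \frac{1}{9} + \frac{J}{36}\right) = - \frac{17}{9} - \frac{J}{36}$)
$f{\left(X \right)} = \sqrt{-22 + X}$ ($f{\left(X \right)} = \sqrt{X - 22} = \sqrt{-22 + X}$)
$s = -248$ ($s = \left(- \frac{1}{3}\right) 744 = -248$)
$s - f{\left(H{\left(-7 \right)} \right)} = -248 - \sqrt{-22 - \frac{61}{36}} = -248 - \sqrt{- \frac{853}{36}} = -248 - \frac{i \sqrt{853}}{6}$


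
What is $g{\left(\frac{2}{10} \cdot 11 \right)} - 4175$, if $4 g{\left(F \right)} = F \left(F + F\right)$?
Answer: $- \frac{208629}{50} \approx -4172.6$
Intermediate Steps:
$g{\left(F \right)} = \frac{F^{2}}{2}$ ($g{\left(F \right)} = \frac{F \left(F + F\right)}{4} = \frac{F 2 F}{4} = \frac{2 F^{2}}{4} = \frac{F^{2}}{2}$)
$g{\left(\frac{2}{10} \cdot 11 \right)} - 4175 = \frac{\left(\frac{2}{10} \cdot 11\right)^{2}}{2} - 4175 = \frac{\left(2 \cdot \frac{1}{10} \cdot 11\right)^{2}}{2} - 4175 = \frac{\left(\frac{1}{5} \cdot 11\right)^{2}}{2} - 4175 = \frac{\left(\frac{11}{5}\right)^{2}}{2} - 4175 = \frac{1}{2} \cdot \frac{121}{25} - 4175 = \frac{121}{50} - 4175 = - \frac{208629}{50}$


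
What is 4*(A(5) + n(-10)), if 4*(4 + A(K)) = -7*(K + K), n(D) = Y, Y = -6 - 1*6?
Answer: -134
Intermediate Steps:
Y = -12 (Y = -6 - 6 = -12)
n(D) = -12
A(K) = -4 - 7*K/2 (A(K) = -4 + (-7*(K + K))/4 = -4 + (-14*K)/4 = -4 - 7*K/2)
4*(A(5) + n(-10)) = 4*((-4 - 7/2*5) - 12) = 4*((-4 - 35/2) - 12) = 4*(-43/2 - 12) = 4*(-67/2) = -134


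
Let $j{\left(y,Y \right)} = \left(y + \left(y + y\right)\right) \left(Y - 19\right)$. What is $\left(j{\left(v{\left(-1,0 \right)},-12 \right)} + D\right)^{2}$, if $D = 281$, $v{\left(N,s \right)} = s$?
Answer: $78961$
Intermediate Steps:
$j{\left(y,Y \right)} = 3 y \left(-19 + Y\right)$ ($j{\left(y,Y \right)} = \left(y + 2 y\right) \left(-19 + Y\right) = 3 y \left(-19 + Y\right)$)
$\left(j{\left(v{\left(-1,0 \right)},-12 \right)} + D\right)^{2} = \left(3 \cdot 0 \left(-19 - 12\right) + 281\right)^{2} = \left(3 \cdot 0 \left(-31\right) + 281\right)^{2} = \left(0 + 281\right)^{2} = 281^{2} = 78961$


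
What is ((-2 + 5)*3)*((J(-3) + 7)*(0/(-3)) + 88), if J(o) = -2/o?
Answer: 792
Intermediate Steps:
((-2 + 5)*3)*((J(-3) + 7)*(0/(-3)) + 88) = ((-2 + 5)*3)*((-2/(-3) + 7)*(0/(-3)) + 88) = (3*3)*((-2*(-⅓) + 7)*(0*(-⅓)) + 88) = 9*((⅔ + 7)*0 + 88) = 9*((23/3)*0 + 88) = 9*(0 + 88) = 9*88 = 792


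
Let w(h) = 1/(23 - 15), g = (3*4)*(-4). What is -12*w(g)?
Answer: -3/2 ≈ -1.5000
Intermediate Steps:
g = -48 (g = 12*(-4) = -48)
w(h) = 1/8
-12*w(g) = -12*1/8 = -3/2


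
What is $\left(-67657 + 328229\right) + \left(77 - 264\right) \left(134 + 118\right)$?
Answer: $213448$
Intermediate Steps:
$\left(-67657 + 328229\right) + \left(77 - 264\right) \left(134 + 118\right) = 260572 - 47124 = 213448$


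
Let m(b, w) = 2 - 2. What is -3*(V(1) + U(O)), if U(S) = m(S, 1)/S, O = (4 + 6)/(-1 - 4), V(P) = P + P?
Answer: -6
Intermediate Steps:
V(P) = 2*P
O = -2 (O = 10/(-5) = 10*(-⅕) = -2)
m(b, w) = 0
U(S) = 0 (U(S) = 0/S = 0)
-3*(V(1) + U(O)) = -3*(2*1 + 0) = -3*(2 + 0) = -3*2 = -6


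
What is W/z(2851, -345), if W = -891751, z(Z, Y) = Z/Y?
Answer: 307654095/2851 ≈ 1.0791e+5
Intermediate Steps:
W/z(2851, -345) = -891751/(2851/(-345)) = -891751/(2851*(-1/345)) = -891751/(-2851/345) = -891751*(-345/2851) = 307654095/2851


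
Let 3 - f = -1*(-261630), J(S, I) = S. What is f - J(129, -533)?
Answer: -261756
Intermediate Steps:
f = -261627 (f = 3 - (-1)*(-261630) = 3 - 1*261630 = 3 - 261630 = -261627)
f - J(129, -533) = -261627 - 1*129 = -261627 - 129 = -261756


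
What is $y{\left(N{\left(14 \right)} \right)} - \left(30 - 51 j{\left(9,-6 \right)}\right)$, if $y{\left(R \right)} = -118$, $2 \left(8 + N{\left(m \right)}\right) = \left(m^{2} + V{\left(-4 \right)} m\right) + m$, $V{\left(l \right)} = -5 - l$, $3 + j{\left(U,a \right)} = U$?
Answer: $158$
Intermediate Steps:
$j{\left(U,a \right)} = -3 + U$
$N{\left(m \right)} = -8 + \frac{m^{2}}{2}$ ($N{\left(m \right)} = -8 + \frac{\left(m^{2} + \left(-5 - -4\right) m\right) + m}{2} = -8 + \frac{\left(m^{2} + \left(-5 + 4\right) m\right) + m}{2} = -8 + \frac{\left(m^{2} - m\right) + m}{2} = -8 + \frac{m^{2}}{2}$)
$y{\left(N{\left(14 \right)} \right)} - \left(30 - 51 j{\left(9,-6 \right)}\right) = -118 - \left(30 - 51 \left(-3 + 9\right)\right) = -118 - \left(30 - 306\right) = -118 - -276 = -118 + 276 = 158$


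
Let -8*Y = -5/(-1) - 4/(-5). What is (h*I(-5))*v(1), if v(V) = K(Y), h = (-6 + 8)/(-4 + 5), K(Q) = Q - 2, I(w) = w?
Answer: 109/4 ≈ 27.250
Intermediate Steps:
Y = -29/40 (Y = -(-5/(-1) - 4/(-5))/8 = -(-5*(-1) - 4*(-1/5))/8 = -(5 + 4/5)/8 = -1/8*29/5 = -29/40 ≈ -0.72500)
K(Q) = -2 + Q
h = 2 (h = 2/1 = 2*1 = 2)
v(V) = -109/40 (v(V) = -2 - 29/40 = -109/40)
(h*I(-5))*v(1) = (2*(-5))*(-109/40) = -10*(-109/40) = 109/4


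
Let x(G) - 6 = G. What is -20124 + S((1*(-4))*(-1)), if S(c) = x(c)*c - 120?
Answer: -20204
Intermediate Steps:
x(G) = 6 + G
S(c) = -120 + c*(6 + c) (S(c) = (6 + c)*c - 120 = c*(6 + c) - 120 = -120 + c*(6 + c))
-20124 + S((1*(-4))*(-1)) = -20124 + (-120 + ((1*(-4))*(-1))*(6 + (1*(-4))*(-1))) = -20124 + (-120 + (-4*(-1))*(6 - 4*(-1))) = -20124 + (-120 + 4*(6 + 4)) = -20124 + (-120 + 4*10) = -20124 + (-120 + 40) = -20124 - 80 = -20204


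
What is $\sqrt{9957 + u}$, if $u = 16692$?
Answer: $9 \sqrt{329} \approx 163.25$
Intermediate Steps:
$\sqrt{9957 + u} = \sqrt{9957 + 16692} = \sqrt{26649} = 9 \sqrt{329}$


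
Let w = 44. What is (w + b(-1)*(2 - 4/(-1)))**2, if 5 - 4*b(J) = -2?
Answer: 11881/4 ≈ 2970.3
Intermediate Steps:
b(J) = 7/4 (b(J) = 5/4 - 1/4*(-2) = 5/4 + 1/2 = 7/4)
(w + b(-1)*(2 - 4/(-1)))**2 = (44 + 7*(2 - 4/(-1))/4)**2 = (44 + 7*(2 - 4*(-1))/4)**2 = (44 + 7*(2 + 4)/4)**2 = (44 + (7/4)*6)**2 = (44 + 21/2)**2 = (109/2)**2 = 11881/4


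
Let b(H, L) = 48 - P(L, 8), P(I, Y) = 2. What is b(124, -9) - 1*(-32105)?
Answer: 32151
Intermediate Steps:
b(H, L) = 46 (b(H, L) = 48 - 1*2 = 48 - 2 = 46)
b(124, -9) - 1*(-32105) = 46 - 1*(-32105) = 46 + 32105 = 32151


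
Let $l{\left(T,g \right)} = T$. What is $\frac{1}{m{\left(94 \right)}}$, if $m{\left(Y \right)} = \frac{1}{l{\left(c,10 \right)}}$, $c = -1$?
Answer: $-1$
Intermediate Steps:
$m{\left(Y \right)} = -1$ ($m{\left(Y \right)} = \frac{1}{-1} = -1$)
$\frac{1}{m{\left(94 \right)}} = \frac{1}{-1} = -1$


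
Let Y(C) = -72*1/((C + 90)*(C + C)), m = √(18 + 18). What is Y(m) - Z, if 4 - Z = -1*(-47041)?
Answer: 752591/16 ≈ 47037.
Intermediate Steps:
m = 6 (m = √36 = 6)
Z = -47037 (Z = 4 - (-1)*(-47041) = 4 - 1*47041 = 4 - 47041 = -47037)
Y(C) = -36/(C*(90 + C)) (Y(C) = -72*1/(2*C*(90 + C)) = -36/(C*(90 + C)))
Y(m) - Z = -36/(6*(90 + 6)) - 1*(-47037) = -36*⅙/96 + 47037 = -36*⅙*1/96 + 47037 = -1/16 + 47037 = 752591/16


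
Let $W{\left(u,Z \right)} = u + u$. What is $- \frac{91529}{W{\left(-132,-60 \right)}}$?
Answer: $\frac{91529}{264} \approx 346.7$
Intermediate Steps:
$W{\left(u,Z \right)} = 2 u$
$- \frac{91529}{W{\left(-132,-60 \right)}} = - \frac{91529}{2 \left(-132\right)} = - \frac{91529}{-264} = \left(-91529\right) \left(- \frac{1}{264}\right) = \frac{91529}{264}$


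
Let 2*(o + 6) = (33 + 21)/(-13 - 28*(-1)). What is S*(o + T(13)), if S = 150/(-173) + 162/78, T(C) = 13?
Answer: 119724/11245 ≈ 10.647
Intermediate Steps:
o = -21/5 (o = -6 + ((33 + 21)/(-13 - 28*(-1)))/2 = -6 + (54/(-13 + 28))/2 = -6 + (54/15)/2 = -6 + (54*(1/15))/2 = -6 + (½)*(18/5) = -6 + 9/5 = -21/5 ≈ -4.2000)
S = 2721/2249 (S = 150*(-1/173) + 162*(1/78) = -150/173 + 27/13 = 2721/2249 ≈ 1.2099)
S*(o + T(13)) = 2721*(-21/5 + 13)/2249 = (2721/2249)*(44/5) = 119724/11245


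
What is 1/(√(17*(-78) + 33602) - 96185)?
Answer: -96185/9251521949 - 2*√8069/9251521949 ≈ -1.0416e-5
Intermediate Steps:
1/(√(17*(-78) + 33602) - 96185) = 1/(√(-1326 + 33602) - 96185) = 1/(√32276 - 96185) = 1/(2*√8069 - 96185) = 1/(-96185 + 2*√8069)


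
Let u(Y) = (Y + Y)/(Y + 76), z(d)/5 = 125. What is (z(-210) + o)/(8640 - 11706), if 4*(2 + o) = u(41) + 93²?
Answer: -1303579/1434888 ≈ -0.90849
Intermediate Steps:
z(d) = 625 (z(d) = 5*125 = 625)
u(Y) = 2*Y/(76 + Y) (u(Y) = (2*Y)/(76 + Y) = 2*Y/(76 + Y))
o = 1011079/468 (o = -2 + (2*41/(76 + 41) + 93²)/4 = -2 + (2*41/117 + 8649)/4 = -2 + (2*41*(1/117) + 8649)/4 = -2 + (82/117 + 8649)/4 = -2 + (¼)*(1012015/117) = -2 + 1012015/468 = 1011079/468 ≈ 2160.4)
(z(-210) + o)/(8640 - 11706) = (625 + 1011079/468)/(8640 - 11706) = (1303579/468)/(-3066) = (1303579/468)*(-1/3066) = -1303579/1434888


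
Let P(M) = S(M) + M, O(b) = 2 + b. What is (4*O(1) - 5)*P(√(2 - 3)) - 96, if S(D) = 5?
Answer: -61 + 7*I ≈ -61.0 + 7.0*I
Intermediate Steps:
P(M) = 5 + M
(4*O(1) - 5)*P(√(2 - 3)) - 96 = (4*(2 + 1) - 5)*(5 + √(2 - 3)) - 96 = (4*3 - 5)*(5 + √(-1)) - 96 = (12 - 5)*(5 + I) - 96 = 7*(5 + I) - 96 = (35 + 7*I) - 96 = -61 + 7*I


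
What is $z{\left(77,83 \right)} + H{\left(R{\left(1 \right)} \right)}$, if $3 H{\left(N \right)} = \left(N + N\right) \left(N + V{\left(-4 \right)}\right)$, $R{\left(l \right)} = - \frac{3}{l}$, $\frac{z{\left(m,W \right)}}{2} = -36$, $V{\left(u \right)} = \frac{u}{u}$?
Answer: $-68$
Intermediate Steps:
$V{\left(u \right)} = 1$
$z{\left(m,W \right)} = -72$ ($z{\left(m,W \right)} = 2 \left(-36\right) = -72$)
$H{\left(N \right)} = \frac{2 N \left(1 + N\right)}{3}$ ($H{\left(N \right)} = \frac{\left(N + N\right) \left(N + 1\right)}{3} = \frac{2 N \left(1 + N\right)}{3}$)
$z{\left(77,83 \right)} + H{\left(R{\left(1 \right)} \right)} = -72 + \frac{2 \left(- \frac{3}{1}\right) \left(1 - \frac{3}{1}\right)}{3} = -72 + \frac{2 \left(\left(-3\right) 1\right) \left(1 - 3\right)}{3} = -72 + \frac{2}{3} \left(-3\right) \left(1 - 3\right) = -72 + \frac{2}{3} \left(-3\right) \left(-2\right) = -72 + 4 = -68$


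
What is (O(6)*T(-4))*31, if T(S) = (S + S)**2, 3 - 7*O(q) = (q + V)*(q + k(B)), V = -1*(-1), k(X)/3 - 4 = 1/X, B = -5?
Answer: -1178496/35 ≈ -33671.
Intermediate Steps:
k(X) = 12 + 3/X (k(X) = 12 + 3*(1/X) = 12 + 3/X)
V = 1
O(q) = 3/7 - (1 + q)*(57/5 + q)/7 (O(q) = 3/7 - (q + 1)*(q + (12 + 3/(-5)))/7 = 3/7 - (1 + q)*(q + (12 + 3*(-1/5)))/7 = 3/7 - (1 + q)*(q + (12 - 3/5))/7 = 3/7 - (1 + q)*(q + 57/5)/7 = 3/7 - (1 + q)*(57/5 + q)/7)
T(S) = 4*S**2 (T(S) = (2*S)**2 = 4*S**2)
(O(6)*T(-4))*31 = ((-6/5 - 62/35*6 - 1/7*6**2)*(4*(-4)**2))*31 = ((-6/5 - 372/35 - 1/7*36)*(4*16))*31 = ((-6/5 - 372/35 - 36/7)*64)*31 = -594/35*64*31 = -38016/35*31 = -1178496/35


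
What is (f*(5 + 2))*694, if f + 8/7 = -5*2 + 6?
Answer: -24984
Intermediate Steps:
f = -36/7 (f = -8/7 + (-5*2 + 6) = -8/7 + (-10 + 6) = -8/7 - 4 = -36/7 ≈ -5.1429)
(f*(5 + 2))*694 = -36*(5 + 2)/7*694 = -36/7*7*694 = -36*694 = -24984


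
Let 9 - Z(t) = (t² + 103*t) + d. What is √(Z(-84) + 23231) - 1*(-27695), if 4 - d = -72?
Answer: 27695 + 2*√6190 ≈ 27852.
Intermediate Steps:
d = 76 (d = 4 - 1*(-72) = 4 + 72 = 76)
Z(t) = -67 - t² - 103*t (Z(t) = 9 - ((t² + 103*t) + 76) = 9 - (76 + t² + 103*t) = 9 + (-76 - t² - 103*t) = -67 - t² - 103*t)
√(Z(-84) + 23231) - 1*(-27695) = √((-67 - 1*(-84)² - 103*(-84)) + 23231) - 1*(-27695) = √((-67 - 1*7056 + 8652) + 23231) + 27695 = √((-67 - 7056 + 8652) + 23231) + 27695 = √(1529 + 23231) + 27695 = √24760 + 27695 = 2*√6190 + 27695 = 27695 + 2*√6190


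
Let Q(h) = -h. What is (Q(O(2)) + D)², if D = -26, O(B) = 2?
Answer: 784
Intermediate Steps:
(Q(O(2)) + D)² = (-1*2 - 26)² = (-2 - 26)² = (-28)² = 784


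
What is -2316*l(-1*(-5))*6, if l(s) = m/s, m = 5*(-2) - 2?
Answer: 166752/5 ≈ 33350.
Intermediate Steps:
m = -12 (m = -10 - 2 = -12)
l(s) = -12/s
-2316*l(-1*(-5))*6 = -2316*(-12/((-1*(-5))))*6 = -2316*(-12/5)*6 = -2316*(-12*⅕)*6 = -(-27792)*6/5 = -2316*(-72/5) = 166752/5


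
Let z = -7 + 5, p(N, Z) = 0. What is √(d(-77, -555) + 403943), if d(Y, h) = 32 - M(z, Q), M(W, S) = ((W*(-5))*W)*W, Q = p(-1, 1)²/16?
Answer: √403935 ≈ 635.56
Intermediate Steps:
z = -2
Q = 0 (Q = 0²/16 = 0*(1/16) = 0)
M(W, S) = -5*W³ (M(W, S) = ((-5*W)*W)*W = (-5*W²)*W = -5*W³)
d(Y, h) = -8 (d(Y, h) = 32 - (-5)*(-2)³ = 32 - (-5)*(-8) = 32 - 1*40 = 32 - 40 = -8)
√(d(-77, -555) + 403943) = √(-8 + 403943) = √403935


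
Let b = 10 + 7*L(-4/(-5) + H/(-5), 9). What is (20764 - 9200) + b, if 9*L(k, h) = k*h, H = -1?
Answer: 11581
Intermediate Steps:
L(k, h) = h*k/9 (L(k, h) = (k*h)/9 = (h*k)/9 = h*k/9)
b = 17 (b = 10 + 7*((⅑)*9*(-4/(-5) - 1/(-5))) = 10 + 7*((⅑)*9*(-4*(-⅕) - 1*(-⅕))) = 10 + 7*((⅑)*9*(⅘ + ⅕)) = 10 + 7*((⅑)*9*1) = 10 + 7*1 = 10 + 7 = 17)
(20764 - 9200) + b = (20764 - 9200) + 17 = 11564 + 17 = 11581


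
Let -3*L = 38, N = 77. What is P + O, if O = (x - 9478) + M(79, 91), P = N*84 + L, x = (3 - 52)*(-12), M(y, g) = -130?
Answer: -7694/3 ≈ -2564.7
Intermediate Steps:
L = -38/3 (L = -⅓*38 = -38/3 ≈ -12.667)
x = 588 (x = -49*(-12) = 588)
P = 19366/3 (P = 77*84 - 38/3 = 6468 - 38/3 = 19366/3 ≈ 6455.3)
O = -9020 (O = (588 - 9478) - 130 = -8890 - 130 = -9020)
P + O = 19366/3 - 9020 = -7694/3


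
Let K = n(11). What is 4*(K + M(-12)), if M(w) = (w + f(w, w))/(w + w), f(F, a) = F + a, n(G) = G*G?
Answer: 490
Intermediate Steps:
n(G) = G**2
M(w) = 3/2 (M(w) = (w + (w + w))/(w + w) = (w + 2*w)/((2*w)) = (3*w)*(1/(2*w)) = 3/2)
K = 121 (K = 11**2 = 121)
4*(K + M(-12)) = 4*(121 + 3/2) = 4*(245/2) = 490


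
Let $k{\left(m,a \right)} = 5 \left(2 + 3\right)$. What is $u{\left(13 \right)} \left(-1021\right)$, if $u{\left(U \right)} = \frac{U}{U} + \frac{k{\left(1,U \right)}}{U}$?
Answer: $- \frac{38798}{13} \approx -2984.5$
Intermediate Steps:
$k{\left(m,a \right)} = 25$ ($k{\left(m,a \right)} = 5 \cdot 5 = 25$)
$u{\left(U \right)} = 1 + \frac{25}{U}$ ($u{\left(U \right)} = \frac{U}{U} + \frac{25}{U} = 1 + \frac{25}{U}$)
$u{\left(13 \right)} \left(-1021\right) = \frac{25 + 13}{13} \left(-1021\right) = \frac{1}{13} \cdot 38 \left(-1021\right) = \frac{38}{13} \left(-1021\right) = - \frac{38798}{13}$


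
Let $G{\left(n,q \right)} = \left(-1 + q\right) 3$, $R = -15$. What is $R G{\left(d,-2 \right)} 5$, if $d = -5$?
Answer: $675$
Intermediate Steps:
$G{\left(n,q \right)} = -3 + 3 q$
$R G{\left(d,-2 \right)} 5 = - 15 \left(-3 + 3 \left(-2\right)\right) 5 = - 15 \left(-3 - 6\right) 5 = \left(-15\right) \left(-9\right) 5 = 135 \cdot 5 = 675$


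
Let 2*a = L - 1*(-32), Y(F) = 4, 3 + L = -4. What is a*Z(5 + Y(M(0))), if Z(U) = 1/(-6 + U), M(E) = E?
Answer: 25/6 ≈ 4.1667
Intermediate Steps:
L = -7 (L = -3 - 4 = -7)
a = 25/2 (a = (-7 - 1*(-32))/2 = (-7 + 32)/2 = (½)*25 = 25/2 ≈ 12.500)
a*Z(5 + Y(M(0))) = 25/(2*(-6 + (5 + 4))) = 25/(2*(-6 + 9)) = (25/2)/3 = (25/2)*(⅓) = 25/6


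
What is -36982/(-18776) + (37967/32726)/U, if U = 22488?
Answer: 3402166320401/1727256549936 ≈ 1.9697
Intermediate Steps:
-36982/(-18776) + (37967/32726)/U = -36982/(-18776) + (37967/32726)/22488 = -36982*(-1/18776) + (37967*(1/32726))*(1/22488) = 18491/9388 + (37967/32726)*(1/22488) = 18491/9388 + 37967/735942288 = 3402166320401/1727256549936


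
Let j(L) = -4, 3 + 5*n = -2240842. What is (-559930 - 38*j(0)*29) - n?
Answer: -107353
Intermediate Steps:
n = -448169 (n = -3/5 + (1/5)*(-2240842) = -3/5 - 2240842/5 = -448169)
(-559930 - 38*j(0)*29) - n = (-559930 - 38*(-4)*29) - 1*(-448169) = (-559930 - (-152)*29) + 448169 = (-559930 - 1*(-4408)) + 448169 = (-559930 + 4408) + 448169 = -555522 + 448169 = -107353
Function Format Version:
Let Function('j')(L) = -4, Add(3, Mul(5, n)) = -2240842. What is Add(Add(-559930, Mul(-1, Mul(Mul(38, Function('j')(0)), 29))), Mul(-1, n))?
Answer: -107353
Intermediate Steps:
n = -448169 (n = Add(Rational(-3, 5), Mul(Rational(1, 5), -2240842)) = Add(Rational(-3, 5), Rational(-2240842, 5)) = -448169)
Add(Add(-559930, Mul(-1, Mul(Mul(38, Function('j')(0)), 29))), Mul(-1, n)) = Add(Add(-559930, Mul(-1, Mul(Mul(38, -4), 29))), Mul(-1, -448169)) = Add(Add(-559930, Mul(-1, Mul(-152, 29))), 448169) = Add(Add(-559930, Mul(-1, -4408)), 448169) = Add(Add(-559930, 4408), 448169) = Add(-555522, 448169) = -107353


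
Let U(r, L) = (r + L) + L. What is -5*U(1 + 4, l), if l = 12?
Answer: -145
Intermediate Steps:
U(r, L) = r + 2*L (U(r, L) = (L + r) + L = r + 2*L)
-5*U(1 + 4, l) = -5*((1 + 4) + 2*12) = -5*(5 + 24) = -5*29 = -145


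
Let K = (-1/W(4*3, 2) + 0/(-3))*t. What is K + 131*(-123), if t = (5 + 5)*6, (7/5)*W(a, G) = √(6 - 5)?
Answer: -16197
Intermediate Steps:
W(a, G) = 5/7 (W(a, G) = 5*√(6 - 5)/7 = 5*√1/7 = (5/7)*1 = 5/7)
t = 60 (t = 10*6 = 60)
K = -84 (K = (-1/5/7 + 0/(-3))*60 = (-1*7/5 + 0*(-⅓))*60 = (-7/5 + 0)*60 = -7/5*60 = -84)
K + 131*(-123) = -84 + 131*(-123) = -84 - 16113 = -16197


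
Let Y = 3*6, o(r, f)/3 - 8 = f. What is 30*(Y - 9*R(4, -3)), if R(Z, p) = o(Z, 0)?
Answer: -5940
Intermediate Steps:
o(r, f) = 24 + 3*f
R(Z, p) = 24 (R(Z, p) = 24 + 3*0 = 24 + 0 = 24)
Y = 18
30*(Y - 9*R(4, -3)) = 30*(18 - 9*24) = 30*(18 - 216) = 30*(-198) = -5940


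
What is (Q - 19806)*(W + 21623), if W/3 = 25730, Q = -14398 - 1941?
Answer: -3571595885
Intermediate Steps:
Q = -16339
W = 77190 (W = 3*25730 = 77190)
(Q - 19806)*(W + 21623) = (-16339 - 19806)*(77190 + 21623) = -36145*98813 = -3571595885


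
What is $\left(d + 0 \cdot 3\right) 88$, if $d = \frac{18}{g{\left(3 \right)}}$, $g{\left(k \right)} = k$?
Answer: $528$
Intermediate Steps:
$d = 6$ ($d = \frac{18}{3} = 18 \cdot \frac{1}{3} = 6$)
$\left(d + 0 \cdot 3\right) 88 = \left(6 + 0 \cdot 3\right) 88 = \left(6 + 0\right) 88 = 6 \cdot 88 = 528$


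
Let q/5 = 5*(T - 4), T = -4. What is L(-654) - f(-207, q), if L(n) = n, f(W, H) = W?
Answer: -447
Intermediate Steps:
q = -200 (q = 5*(5*(-4 - 4)) = 5*(5*(-8)) = 5*(-40) = -200)
L(-654) - f(-207, q) = -654 - 1*(-207) = -654 + 207 = -447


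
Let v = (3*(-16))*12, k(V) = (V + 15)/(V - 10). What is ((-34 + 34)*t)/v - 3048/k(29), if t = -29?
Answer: -14478/11 ≈ -1316.2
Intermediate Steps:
k(V) = (15 + V)/(-10 + V)
v = -576 (v = -48*12 = -576)
((-34 + 34)*t)/v - 3048/k(29) = ((-34 + 34)*(-29))/(-576) - 3048*(-10 + 29)/(15 + 29) = (0*(-29))*(-1/576) - 3048/(44/19) = 0*(-1/576) - 3048/((1/19)*44) = 0 - 3048/44/19 = 0 - 3048*19/44 = 0 - 14478/11 = -14478/11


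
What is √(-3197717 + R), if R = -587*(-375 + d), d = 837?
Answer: I*√3468911 ≈ 1862.5*I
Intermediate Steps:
R = -271194 (R = -587*(-375 + 837) = -587*462 = -271194)
√(-3197717 + R) = √(-3197717 - 271194) = √(-3468911) = I*√3468911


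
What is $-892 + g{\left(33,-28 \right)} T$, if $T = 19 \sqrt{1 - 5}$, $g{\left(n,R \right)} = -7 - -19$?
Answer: $-892 + 456 i \approx -892.0 + 456.0 i$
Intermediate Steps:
$g{\left(n,R \right)} = 12$ ($g{\left(n,R \right)} = -7 + 19 = 12$)
$T = 38 i$ ($T = 19 \sqrt{-4} = 19 \cdot 2 i = 38 i \approx 38.0 i$)
$-892 + g{\left(33,-28 \right)} T = -892 + 12 \cdot 38 i = -892 + 456 i$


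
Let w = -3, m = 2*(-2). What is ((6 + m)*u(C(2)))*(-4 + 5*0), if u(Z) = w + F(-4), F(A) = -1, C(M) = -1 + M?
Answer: 32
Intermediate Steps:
m = -4
u(Z) = -4 (u(Z) = -3 - 1 = -4)
((6 + m)*u(C(2)))*(-4 + 5*0) = ((6 - 4)*(-4))*(-4 + 5*0) = (2*(-4))*(-4 + 0) = -8*(-4) = 32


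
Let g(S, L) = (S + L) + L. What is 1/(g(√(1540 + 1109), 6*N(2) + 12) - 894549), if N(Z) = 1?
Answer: -298171/266717834840 - √2649/800153504520 ≈ -1.1180e-6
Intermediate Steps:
g(S, L) = S + 2*L (g(S, L) = (L + S) + L = S + 2*L)
1/(g(√(1540 + 1109), 6*N(2) + 12) - 894549) = 1/((√(1540 + 1109) + 2*(6*1 + 12)) - 894549) = 1/((√2649 + 2*(6 + 12)) - 894549) = 1/((√2649 + 2*18) - 894549) = 1/((√2649 + 36) - 894549) = 1/((36 + √2649) - 894549) = 1/(-894513 + √2649)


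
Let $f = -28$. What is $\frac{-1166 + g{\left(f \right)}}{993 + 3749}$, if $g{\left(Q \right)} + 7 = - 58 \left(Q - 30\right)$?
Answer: $\frac{2191}{4742} \approx 0.46204$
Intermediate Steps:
$g{\left(Q \right)} = 1733 - 58 Q$ ($g{\left(Q \right)} = -7 - 58 \left(Q - 30\right) = -7 - 58 \left(-30 + Q\right) = -7 - \left(-1740 + 58 Q\right) = 1733 - 58 Q$)
$\frac{-1166 + g{\left(f \right)}}{993 + 3749} = \frac{-1166 + \left(1733 - -1624\right)}{993 + 3749} = \frac{-1166 + \left(1733 + 1624\right)}{4742} = \left(-1166 + 3357\right) \frac{1}{4742} = 2191 \cdot \frac{1}{4742} = \frac{2191}{4742}$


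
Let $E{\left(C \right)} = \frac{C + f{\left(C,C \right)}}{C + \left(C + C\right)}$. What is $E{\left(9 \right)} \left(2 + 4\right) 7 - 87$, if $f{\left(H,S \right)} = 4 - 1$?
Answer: $- \frac{205}{3} \approx -68.333$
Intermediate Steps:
$f{\left(H,S \right)} = 3$ ($f{\left(H,S \right)} = 4 - 1 = 3$)
$E{\left(C \right)} = \frac{3 + C}{3 C}$ ($E{\left(C \right)} = \frac{C + 3}{C + \left(C + C\right)} = \frac{3 + C}{C + 2 C} = \frac{3 + C}{3 C}$)
$E{\left(9 \right)} \left(2 + 4\right) 7 - 87 = \frac{3 + 9}{3 \cdot 9} \left(2 + 4\right) 7 - 87 = \frac{1}{3} \cdot \frac{1}{9} \cdot 12 \cdot 6 \cdot 7 - 87 = \frac{4}{9} \cdot 42 - 87 = \frac{56}{3} - 87 = - \frac{205}{3}$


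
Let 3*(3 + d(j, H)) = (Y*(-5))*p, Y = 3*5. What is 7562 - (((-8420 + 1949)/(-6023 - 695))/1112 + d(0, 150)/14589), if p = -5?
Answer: 824150362623317/108985899024 ≈ 7562.0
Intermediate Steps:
Y = 15
d(j, H) = 122 (d(j, H) = -3 + ((15*(-5))*(-5))/3 = -3 + (-75*(-5))/3 = -3 + (⅓)*375 = -3 + 125 = 122)
7562 - (((-8420 + 1949)/(-6023 - 695))/1112 + d(0, 150)/14589) = 7562 - (((-8420 + 1949)/(-6023 - 695))/1112 + 122/14589) = 7562 - (-6471/(-6718)*(1/1112) + 122*(1/14589)) = 7562 - (-6471*(-1/6718)*(1/1112) + 122/14589) = 7562 - ((6471/6718)*(1/1112) + 122/14589) = 7562 - (6471/7470416 + 122/14589) = 7562 - 1*1005796171/108985899024 = 7562 - 1005796171/108985899024 = 824150362623317/108985899024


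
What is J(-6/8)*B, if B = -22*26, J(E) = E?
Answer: 429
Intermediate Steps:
B = -572
J(-6/8)*B = -6/8*(-572) = -6*⅛*(-572) = -¾*(-572) = 429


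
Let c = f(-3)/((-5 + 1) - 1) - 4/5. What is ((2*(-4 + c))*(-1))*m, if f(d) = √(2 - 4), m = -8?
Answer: -384/5 - 16*I*√2/5 ≈ -76.8 - 4.5255*I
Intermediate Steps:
f(d) = I*√2 (f(d) = √(-2) = I*√2)
c = -⅘ - I*√2/5 (c = (I*√2)/((-5 + 1) - 1) - 4/5 = (I*√2)/(-4 - 1) - 4*⅕ = (I*√2)/(-5) - ⅘ = (I*√2)*(-⅕) - ⅘ = -I*√2/5 - ⅘ = -⅘ - I*√2/5 ≈ -0.8 - 0.28284*I)
((2*(-4 + c))*(-1))*m = ((2*(-4 + (-⅘ - I*√2/5)))*(-1))*(-8) = ((2*(-24/5 - I*√2/5))*(-1))*(-8) = ((-48/5 - 2*I*√2/5)*(-1))*(-8) = (48/5 + 2*I*√2/5)*(-8) = -384/5 - 16*I*√2/5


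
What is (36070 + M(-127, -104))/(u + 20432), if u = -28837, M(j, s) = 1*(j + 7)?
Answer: -7190/1681 ≈ -4.2772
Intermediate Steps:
M(j, s) = 7 + j (M(j, s) = 1*(7 + j) = 7 + j)
(36070 + M(-127, -104))/(u + 20432) = (36070 + (7 - 127))/(-28837 + 20432) = (36070 - 120)/(-8405) = 35950*(-1/8405) = -7190/1681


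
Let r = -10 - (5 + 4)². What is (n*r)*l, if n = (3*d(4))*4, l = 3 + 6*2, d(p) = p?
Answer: -65520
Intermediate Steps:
l = 15 (l = 3 + 12 = 15)
r = -91 (r = -10 - 1*9² = -10 - 1*81 = -10 - 81 = -91)
n = 48 (n = (3*4)*4 = 12*4 = 48)
(n*r)*l = (48*(-91))*15 = -4368*15 = -65520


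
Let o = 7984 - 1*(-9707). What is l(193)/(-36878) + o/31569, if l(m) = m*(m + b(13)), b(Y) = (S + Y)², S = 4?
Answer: -380721516/194033597 ≈ -1.9621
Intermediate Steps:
o = 17691 (o = 7984 + 9707 = 17691)
b(Y) = (4 + Y)²
l(m) = m*(289 + m) (l(m) = m*(m + (4 + 13)²) = m*(m + 17²) = m*(m + 289) = m*(289 + m))
l(193)/(-36878) + o/31569 = (193*(289 + 193))/(-36878) + 17691/31569 = (193*482)*(-1/36878) + 17691*(1/31569) = 93026*(-1/36878) + 5897/10523 = -46513/18439 + 5897/10523 = -380721516/194033597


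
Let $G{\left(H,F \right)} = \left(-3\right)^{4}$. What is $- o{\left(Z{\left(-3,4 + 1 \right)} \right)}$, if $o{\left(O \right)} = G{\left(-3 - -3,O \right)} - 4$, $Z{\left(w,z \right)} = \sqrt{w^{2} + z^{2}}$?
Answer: $-77$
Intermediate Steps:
$G{\left(H,F \right)} = 81$
$o{\left(O \right)} = 77$ ($o{\left(O \right)} = 81 - 4 = 77$)
$- o{\left(Z{\left(-3,4 + 1 \right)} \right)} = \left(-1\right) 77 = -77$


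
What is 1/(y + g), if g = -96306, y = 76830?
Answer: -1/19476 ≈ -5.1345e-5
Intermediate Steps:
1/(y + g) = 1/(76830 - 96306) = 1/(-19476) = -1/19476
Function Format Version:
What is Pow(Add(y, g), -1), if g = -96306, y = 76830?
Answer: Rational(-1, 19476) ≈ -5.1345e-5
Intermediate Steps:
Pow(Add(y, g), -1) = Pow(Add(76830, -96306), -1) = Pow(-19476, -1) = Rational(-1, 19476)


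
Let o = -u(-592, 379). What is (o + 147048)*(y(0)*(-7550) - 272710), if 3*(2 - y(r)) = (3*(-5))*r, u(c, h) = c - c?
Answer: -42321884880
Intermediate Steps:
u(c, h) = 0
y(r) = 2 + 5*r (y(r) = 2 - 3*(-5)*r/3 = 2 - (-5)*r = 2 + 5*r)
o = 0 (o = -1*0 = 0)
(o + 147048)*(y(0)*(-7550) - 272710) = (0 + 147048)*((2 + 5*0)*(-7550) - 272710) = 147048*((2 + 0)*(-7550) - 272710) = 147048*(2*(-7550) - 272710) = 147048*(-15100 - 272710) = 147048*(-287810) = -42321884880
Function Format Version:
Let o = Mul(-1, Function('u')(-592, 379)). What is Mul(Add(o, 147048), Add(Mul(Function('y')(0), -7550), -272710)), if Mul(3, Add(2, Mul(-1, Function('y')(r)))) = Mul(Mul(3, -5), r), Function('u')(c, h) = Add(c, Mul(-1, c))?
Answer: -42321884880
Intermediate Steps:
Function('u')(c, h) = 0
Function('y')(r) = Add(2, Mul(5, r)) (Function('y')(r) = Add(2, Mul(Rational(-1, 3), Mul(Mul(3, -5), r))) = Add(2, Mul(Rational(-1, 3), Mul(-15, r))) = Add(2, Mul(5, r)))
o = 0 (o = Mul(-1, 0) = 0)
Mul(Add(o, 147048), Add(Mul(Function('y')(0), -7550), -272710)) = Mul(Add(0, 147048), Add(Mul(Add(2, Mul(5, 0)), -7550), -272710)) = Mul(147048, Add(Mul(Add(2, 0), -7550), -272710)) = Mul(147048, Add(Mul(2, -7550), -272710)) = Mul(147048, Add(-15100, -272710)) = Mul(147048, -287810) = -42321884880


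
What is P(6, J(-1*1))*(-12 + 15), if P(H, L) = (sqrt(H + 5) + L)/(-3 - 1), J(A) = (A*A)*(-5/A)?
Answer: -15/4 - 3*sqrt(11)/4 ≈ -6.2375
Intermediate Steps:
J(A) = -5*A (J(A) = A**2*(-5/A) = -5*A)
P(H, L) = -L/4 - sqrt(5 + H)/4 (P(H, L) = (sqrt(5 + H) + L)/(-4) = (L + sqrt(5 + H))*(-1/4) = -L/4 - sqrt(5 + H)/4)
P(6, J(-1*1))*(-12 + 15) = (-(-5)*(-1*1)/4 - sqrt(5 + 6)/4)*(-12 + 15) = (-(-5)*(-1)/4 - sqrt(11)/4)*3 = (-1/4*5 - sqrt(11)/4)*3 = (-5/4 - sqrt(11)/4)*3 = -15/4 - 3*sqrt(11)/4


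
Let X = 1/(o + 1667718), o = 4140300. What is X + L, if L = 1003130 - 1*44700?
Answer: 5566578691741/5808018 ≈ 9.5843e+5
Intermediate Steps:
L = 958430 (L = 1003130 - 44700 = 958430)
X = 1/5808018 (X = 1/(4140300 + 1667718) = 1/5808018 ≈ 1.7218e-7)
X + L = 1/5808018 + 958430 = 5566578691741/5808018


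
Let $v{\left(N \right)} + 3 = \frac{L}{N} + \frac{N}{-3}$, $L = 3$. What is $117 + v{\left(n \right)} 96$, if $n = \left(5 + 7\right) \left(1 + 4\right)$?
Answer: $- \frac{10431}{5} \approx -2086.2$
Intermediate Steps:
$n = 60$ ($n = 12 \cdot 5 = 60$)
$v{\left(N \right)} = -3 + \frac{3}{N} - \frac{N}{3}$ ($v{\left(N \right)} = -3 + \left(\frac{3}{N} + \frac{N}{-3}\right) = -3 + \left(\frac{3}{N} + N \left(- \frac{1}{3}\right)\right) = -3 - \left(- \frac{3}{N} + \frac{N}{3}\right) = -3 + \frac{3}{N} - \frac{N}{3}$)
$117 + v{\left(n \right)} 96 = 117 + \left(-3 + \frac{3}{60} - 20\right) 96 = 117 + \left(-3 + 3 \cdot \frac{1}{60} - 20\right) 96 = 117 + \left(-3 + \frac{1}{20} - 20\right) 96 = 117 - \frac{11016}{5} = - \frac{10431}{5}$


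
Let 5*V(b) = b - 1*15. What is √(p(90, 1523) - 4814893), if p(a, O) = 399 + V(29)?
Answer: 2*I*√30090570/5 ≈ 2194.2*I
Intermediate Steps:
V(b) = -3 + b/5 (V(b) = (b - 1*15)/5 = (b - 15)/5 = (-15 + b)/5 = -3 + b/5)
p(a, O) = 2009/5 (p(a, O) = 399 + (-3 + (⅕)*29) = 399 + (-3 + 29/5) = 399 + 14/5 = 2009/5)
√(p(90, 1523) - 4814893) = √(2009/5 - 4814893) = √(-24072456/5) = 2*I*√30090570/5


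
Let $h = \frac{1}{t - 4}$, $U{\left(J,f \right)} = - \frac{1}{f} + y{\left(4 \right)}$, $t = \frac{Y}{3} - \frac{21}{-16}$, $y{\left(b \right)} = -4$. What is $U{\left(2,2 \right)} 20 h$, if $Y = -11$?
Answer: $\frac{864}{61} \approx 14.164$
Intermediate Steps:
$t = - \frac{113}{48}$ ($t = - \frac{11}{3} - \frac{21}{-16} = \left(-11\right) \frac{1}{3} - - \frac{21}{16} = - \frac{11}{3} + \frac{21}{16} = - \frac{113}{48} \approx -2.3542$)
$U{\left(J,f \right)} = -4 - \frac{1}{f}$ ($U{\left(J,f \right)} = - \frac{1}{f} - 4 = -4 - \frac{1}{f}$)
$h = - \frac{48}{305}$ ($h = \frac{1}{- \frac{113}{48} - 4} = \frac{1}{- \frac{305}{48}} = - \frac{48}{305} \approx -0.15738$)
$U{\left(2,2 \right)} 20 h = \left(-4 - \frac{1}{2}\right) 20 \left(- \frac{48}{305}\right) = \left(- \frac{9}{2}\right) 20 \left(- \frac{48}{305}\right) = \left(-90\right) \left(- \frac{48}{305}\right) = \frac{864}{61}$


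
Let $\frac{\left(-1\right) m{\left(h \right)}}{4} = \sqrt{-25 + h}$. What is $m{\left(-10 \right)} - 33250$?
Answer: $-33250 - 4 i \sqrt{35} \approx -33250.0 - 23.664 i$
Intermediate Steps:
$m{\left(h \right)} = - 4 \sqrt{-25 + h}$
$m{\left(-10 \right)} - 33250 = - 4 \sqrt{-25 - 10} - 33250 = - 4 \sqrt{-35} - 33250 = - 4 i \sqrt{35} - 33250 = -33250 - 4 i \sqrt{35}$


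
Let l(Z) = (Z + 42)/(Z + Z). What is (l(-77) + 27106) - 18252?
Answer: 194793/22 ≈ 8854.2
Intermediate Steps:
l(Z) = (42 + Z)/(2*Z) (l(Z) = (42 + Z)/((2*Z)) = (42 + Z)*(1/(2*Z)) = (42 + Z)/(2*Z))
(l(-77) + 27106) - 18252 = ((½)*(42 - 77)/(-77) + 27106) - 18252 = ((½)*(-1/77)*(-35) + 27106) - 18252 = (5/22 + 27106) - 18252 = 596337/22 - 18252 = 194793/22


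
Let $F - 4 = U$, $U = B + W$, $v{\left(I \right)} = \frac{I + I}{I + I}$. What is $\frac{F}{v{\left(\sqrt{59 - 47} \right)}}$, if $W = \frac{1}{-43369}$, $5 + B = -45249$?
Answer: $- \frac{1962447251}{43369} \approx -45250.0$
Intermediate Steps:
$B = -45254$ ($B = -5 - 45249 = -45254$)
$W = - \frac{1}{43369} \approx -2.3058 \cdot 10^{-5}$
$v{\left(I \right)} = 1$ ($v{\left(I \right)} = \frac{2 I}{2 I} = 2 I \frac{1}{2 I} = 1$)
$U = - \frac{1962620727}{43369}$ ($U = -45254 - \frac{1}{43369} = - \frac{1962620727}{43369} \approx -45254.0$)
$F = - \frac{1962447251}{43369}$ ($F = 4 - \frac{1962620727}{43369} = - \frac{1962447251}{43369} \approx -45250.0$)
$\frac{F}{v{\left(\sqrt{59 - 47} \right)}} = - \frac{1962447251}{43369 \cdot 1} = \left(- \frac{1962447251}{43369}\right) 1 = - \frac{1962447251}{43369}$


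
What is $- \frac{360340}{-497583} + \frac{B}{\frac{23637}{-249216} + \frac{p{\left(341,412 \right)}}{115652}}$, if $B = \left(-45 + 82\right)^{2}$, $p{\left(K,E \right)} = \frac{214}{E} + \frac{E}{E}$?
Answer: $- \frac{168512546994731085356}{11673654986461887} \approx -14435.0$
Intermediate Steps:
$p{\left(K,E \right)} = 1 + \frac{214}{E}$ ($p{\left(K,E \right)} = \frac{214}{E} + 1 = 1 + \frac{214}{E}$)
$B = 1369$ ($B = 37^{2} = 1369$)
$- \frac{360340}{-497583} + \frac{B}{\frac{23637}{-249216} + \frac{p{\left(341,412 \right)}}{115652}} = - \frac{360340}{-497583} + \frac{1369}{\frac{23637}{-249216} + \frac{\frac{1}{412} \left(214 + 412\right)}{115652}} = \left(-360340\right) \left(- \frac{1}{497583}\right) + \frac{1369}{23637 \left(- \frac{1}{249216}\right) + \frac{1}{412} \cdot 626 \cdot \frac{1}{115652}} = \frac{360340}{497583} + \frac{1369}{- \frac{7879}{83072} + \frac{313}{206} \cdot \frac{1}{115652}} = \frac{360340}{497583} + \frac{1369}{- \frac{7879}{83072} + \frac{313}{23824312}} = \frac{360340}{497583} + \frac{1369}{- \frac{23460719089}{247391655808}} = \frac{360340}{497583} + 1369 \left(- \frac{247391655808}{23460719089}\right) = \frac{360340}{497583} - \frac{338679176801152}{23460719089} = - \frac{168512546994731085356}{11673654986461887}$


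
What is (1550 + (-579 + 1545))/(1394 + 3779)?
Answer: 2516/5173 ≈ 0.48637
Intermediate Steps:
(1550 + (-579 + 1545))/(1394 + 3779) = (1550 + 966)/5173 = 2516*(1/5173) = 2516/5173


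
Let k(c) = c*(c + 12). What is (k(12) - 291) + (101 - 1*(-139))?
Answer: 237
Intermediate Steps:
k(c) = c*(12 + c)
(k(12) - 291) + (101 - 1*(-139)) = (12*(12 + 12) - 291) + (101 - 1*(-139)) = (12*24 - 291) + (101 + 139) = (288 - 291) + 240 = -3 + 240 = 237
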